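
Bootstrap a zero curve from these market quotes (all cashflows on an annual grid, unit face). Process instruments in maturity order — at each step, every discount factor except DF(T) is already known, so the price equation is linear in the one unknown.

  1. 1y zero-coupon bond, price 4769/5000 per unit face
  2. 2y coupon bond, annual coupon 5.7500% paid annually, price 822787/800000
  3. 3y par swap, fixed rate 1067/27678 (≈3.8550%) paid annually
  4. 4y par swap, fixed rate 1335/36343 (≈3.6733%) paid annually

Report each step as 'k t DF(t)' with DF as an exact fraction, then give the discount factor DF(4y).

1 1 4769/5000
2 2 9207/10000
3 3 8933/10000
4 4 1733/2000
DF(4y) = 1733/2000 ≈ 0.866500

step 1 [1y] zero: DF = P = 4769/5000 ≈ 0.953800
step 2 [2y] bond c/1=23/400: DF=(822787/800000 − 23/400·(0.953800))/(1+23/400) = 9207/10000 ≈ 0.920700
step 3 [3y] swap r/1=1067/27678: DF=(1 − 1067/27678·(0.953800+0.920700))/(1+1067/27678) = 8933/10000 ≈ 0.893300
step 4 [4y] swap r/1=1335/36343: DF=(1 − 1335/36343·(0.953800+0.920700+0.893300))/(1+1335/36343) = 1733/2000 ≈ 0.866500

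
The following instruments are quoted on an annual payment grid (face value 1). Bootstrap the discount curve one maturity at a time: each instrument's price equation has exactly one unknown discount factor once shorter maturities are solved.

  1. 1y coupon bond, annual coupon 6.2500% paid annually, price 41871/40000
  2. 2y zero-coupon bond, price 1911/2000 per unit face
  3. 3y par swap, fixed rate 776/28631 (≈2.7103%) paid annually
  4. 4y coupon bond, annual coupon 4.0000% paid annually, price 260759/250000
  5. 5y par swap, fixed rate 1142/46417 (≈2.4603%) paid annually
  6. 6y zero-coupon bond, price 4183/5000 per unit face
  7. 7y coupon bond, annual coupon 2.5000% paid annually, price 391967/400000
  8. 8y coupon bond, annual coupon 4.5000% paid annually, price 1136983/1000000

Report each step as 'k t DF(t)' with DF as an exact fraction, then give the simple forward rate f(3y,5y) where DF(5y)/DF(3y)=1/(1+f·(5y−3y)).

1 1 2463/2500
2 2 1911/2000
3 3 1153/1250
4 4 558/625
5 5 4429/5000
6 6 4183/5000
7 7 514/625
8 8 8167/10000
f(3y,5y) = ((1153/1250)/(4429/5000) − 1)/(2) = 183/8858 ≈ 2.0659%

step 1 [1y] bond c/1=1/16: DF=(41871/40000 − 1/16·(0))/(1+1/16) = 2463/2500 ≈ 0.985200
step 2 [2y] zero: DF = P = 1911/2000 ≈ 0.955500
step 3 [3y] swap r/1=776/28631: DF=(1 − 776/28631·(0.985200+0.955500))/(1+776/28631) = 1153/1250 ≈ 0.922400
step 4 [4y] bond c/1=1/25: DF=(260759/250000 − 1/25·(0.985200+0.955500+0.922400))/(1+1/25) = 558/625 ≈ 0.892800
step 5 [5y] swap r/1=1142/46417: DF=(1 − 1142/46417·(0.985200+0.955500+0.922400+0.892800))/(1+1142/46417) = 4429/5000 ≈ 0.885800
step 6 [6y] zero: DF = P = 4183/5000 ≈ 0.836600
step 7 [7y] bond c/1=1/40: DF=(391967/400000 − 1/40·(0.985200+0.955500+0.922400+0.892800+0.885800+0.836600))/(1+1/40) = 514/625 ≈ 0.822400
step 8 [8y] bond c/1=9/200: DF=(1136983/1000000 − 9/200·(0.985200+0.955500+0.922400+0.892800+0.885800+0.836600+0.822400))/(1+9/200) = 8167/10000 ≈ 0.816700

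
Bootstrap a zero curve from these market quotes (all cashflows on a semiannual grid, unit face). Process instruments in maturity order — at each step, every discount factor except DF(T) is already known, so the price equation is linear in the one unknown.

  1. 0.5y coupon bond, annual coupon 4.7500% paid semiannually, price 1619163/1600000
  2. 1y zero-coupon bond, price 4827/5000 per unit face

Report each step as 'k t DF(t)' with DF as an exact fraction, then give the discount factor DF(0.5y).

1 1/2 1977/2000
2 1 4827/5000
DF(0.5y) = 1977/2000 ≈ 0.988500

step 1 [0.5y] bond c/2=19/800: DF=(1619163/1600000 − 19/800·(0))/(1+19/800) = 1977/2000 ≈ 0.988500
step 2 [1y] zero: DF = P = 4827/5000 ≈ 0.965400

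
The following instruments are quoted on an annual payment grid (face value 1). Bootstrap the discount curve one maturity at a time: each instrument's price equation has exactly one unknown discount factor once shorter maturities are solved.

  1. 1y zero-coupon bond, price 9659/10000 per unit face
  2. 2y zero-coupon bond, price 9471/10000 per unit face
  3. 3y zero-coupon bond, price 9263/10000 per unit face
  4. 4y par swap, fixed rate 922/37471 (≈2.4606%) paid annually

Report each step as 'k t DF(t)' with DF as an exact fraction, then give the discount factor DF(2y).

1 1 9659/10000
2 2 9471/10000
3 3 9263/10000
4 4 4539/5000
DF(2y) = 9471/10000 ≈ 0.947100

step 1 [1y] zero: DF = P = 9659/10000 ≈ 0.965900
step 2 [2y] zero: DF = P = 9471/10000 ≈ 0.947100
step 3 [3y] zero: DF = P = 9263/10000 ≈ 0.926300
step 4 [4y] swap r/1=922/37471: DF=(1 − 922/37471·(0.965900+0.947100+0.926300))/(1+922/37471) = 4539/5000 ≈ 0.907800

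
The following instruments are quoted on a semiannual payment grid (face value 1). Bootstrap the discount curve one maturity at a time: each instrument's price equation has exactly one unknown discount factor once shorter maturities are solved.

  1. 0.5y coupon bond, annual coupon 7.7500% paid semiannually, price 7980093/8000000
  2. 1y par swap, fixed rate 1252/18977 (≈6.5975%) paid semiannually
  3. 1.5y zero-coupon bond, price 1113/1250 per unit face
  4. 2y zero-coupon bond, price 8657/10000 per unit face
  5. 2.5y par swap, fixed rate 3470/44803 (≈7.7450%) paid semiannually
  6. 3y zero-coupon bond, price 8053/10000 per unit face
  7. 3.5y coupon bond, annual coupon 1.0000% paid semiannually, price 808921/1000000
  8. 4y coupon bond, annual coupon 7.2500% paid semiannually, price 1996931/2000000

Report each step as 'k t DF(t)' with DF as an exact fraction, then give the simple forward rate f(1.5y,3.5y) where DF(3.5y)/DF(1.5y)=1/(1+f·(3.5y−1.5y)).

1 1/2 9603/10000
2 1 4687/5000
3 3/2 1113/1250
4 2 8657/10000
5 5/2 1653/2000
6 3 8053/10000
7 7/2 3893/5000
8 4 3757/5000
f(1.5y,3.5y) = ((1113/1250)/(3893/5000) − 1)/(2) = 559/7786 ≈ 7.1796%

step 1 [0.5y] bond c/2=31/800: DF=(7980093/8000000 − 31/800·(0))/(1+31/800) = 9603/10000 ≈ 0.960300
step 2 [1y] swap r/2=626/18977: DF=(1 − 626/18977·(0.960300))/(1+626/18977) = 4687/5000 ≈ 0.937400
step 3 [1.5y] zero: DF = P = 1113/1250 ≈ 0.890400
step 4 [2y] zero: DF = P = 8657/10000 ≈ 0.865700
step 5 [2.5y] swap r/2=1735/44803: DF=(1 − 1735/44803·(0.960300+0.937400+0.890400+0.865700))/(1+1735/44803) = 1653/2000 ≈ 0.826500
step 6 [3y] zero: DF = P = 8053/10000 ≈ 0.805300
step 7 [3.5y] bond c/2=1/200: DF=(808921/1000000 − 1/200·(0.960300+0.937400+0.890400+0.865700+0.826500+0.805300))/(1+1/200) = 3893/5000 ≈ 0.778600
step 8 [4y] bond c/2=29/800: DF=(1996931/2000000 − 29/800·(0.960300+0.937400+0.890400+0.865700+0.826500+0.805300+0.778600))/(1+29/800) = 3757/5000 ≈ 0.751400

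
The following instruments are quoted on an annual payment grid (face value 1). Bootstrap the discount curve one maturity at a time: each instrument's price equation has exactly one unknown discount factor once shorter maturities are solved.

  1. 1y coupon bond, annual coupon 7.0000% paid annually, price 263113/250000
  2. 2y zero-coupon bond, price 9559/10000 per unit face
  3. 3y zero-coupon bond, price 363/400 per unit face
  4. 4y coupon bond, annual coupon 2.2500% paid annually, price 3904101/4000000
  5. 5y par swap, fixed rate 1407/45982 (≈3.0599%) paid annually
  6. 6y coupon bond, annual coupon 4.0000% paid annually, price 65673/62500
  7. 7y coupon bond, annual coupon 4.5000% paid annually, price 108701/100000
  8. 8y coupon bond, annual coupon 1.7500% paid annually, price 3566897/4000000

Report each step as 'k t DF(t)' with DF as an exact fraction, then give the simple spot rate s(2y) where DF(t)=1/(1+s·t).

1 1 2459/2500
2 2 9559/10000
3 3 363/400
4 4 8919/10000
5 5 8593/10000
6 6 1667/2000
7 7 8063/10000
8 8 7691/10000
s(2y) = (1/(9559/10000) − 1)/(2) = 441/19118 ≈ 2.3067%

step 1 [1y] bond c/1=7/100: DF=(263113/250000 − 7/100·(0))/(1+7/100) = 2459/2500 ≈ 0.983600
step 2 [2y] zero: DF = P = 9559/10000 ≈ 0.955900
step 3 [3y] zero: DF = P = 363/400 ≈ 0.907500
step 4 [4y] bond c/1=9/400: DF=(3904101/4000000 − 9/400·(0.983600+0.955900+0.907500))/(1+9/400) = 8919/10000 ≈ 0.891900
step 5 [5y] swap r/1=1407/45982: DF=(1 − 1407/45982·(0.983600+0.955900+0.907500+0.891900))/(1+1407/45982) = 8593/10000 ≈ 0.859300
step 6 [6y] bond c/1=1/25: DF=(65673/62500 − 1/25·(0.983600+0.955900+0.907500+0.891900+0.859300))/(1+1/25) = 1667/2000 ≈ 0.833500
step 7 [7y] bond c/1=9/200: DF=(108701/100000 − 9/200·(0.983600+0.955900+0.907500+0.891900+0.859300+0.833500))/(1+9/200) = 8063/10000 ≈ 0.806300
step 8 [8y] bond c/1=7/400: DF=(3566897/4000000 − 7/400·(0.983600+0.955900+0.907500+0.891900+0.859300+0.833500+0.806300))/(1+7/400) = 7691/10000 ≈ 0.769100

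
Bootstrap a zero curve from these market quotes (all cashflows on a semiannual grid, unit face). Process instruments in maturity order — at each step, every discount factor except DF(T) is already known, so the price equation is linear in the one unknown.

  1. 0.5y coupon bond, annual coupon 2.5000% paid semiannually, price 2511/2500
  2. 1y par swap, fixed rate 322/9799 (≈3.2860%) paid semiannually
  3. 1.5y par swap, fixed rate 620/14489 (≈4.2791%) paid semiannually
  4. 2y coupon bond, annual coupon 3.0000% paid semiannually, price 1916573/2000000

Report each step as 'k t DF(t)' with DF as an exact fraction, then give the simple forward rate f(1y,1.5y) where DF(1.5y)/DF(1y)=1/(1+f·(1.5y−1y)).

1 1/2 124/125
2 1 4839/5000
3 3/2 469/500
4 2 9013/10000
f(1y,1.5y) = ((4839/5000)/(469/500) − 1)/(1/2) = 149/2345 ≈ 6.3539%

step 1 [0.5y] bond c/2=1/80: DF=(2511/2500 − 1/80·(0))/(1+1/80) = 124/125 ≈ 0.992000
step 2 [1y] swap r/2=161/9799: DF=(1 − 161/9799·(0.992000))/(1+161/9799) = 4839/5000 ≈ 0.967800
step 3 [1.5y] swap r/2=310/14489: DF=(1 − 310/14489·(0.992000+0.967800))/(1+310/14489) = 469/500 ≈ 0.938000
step 4 [2y] bond c/2=3/200: DF=(1916573/2000000 − 3/200·(0.992000+0.967800+0.938000))/(1+3/200) = 9013/10000 ≈ 0.901300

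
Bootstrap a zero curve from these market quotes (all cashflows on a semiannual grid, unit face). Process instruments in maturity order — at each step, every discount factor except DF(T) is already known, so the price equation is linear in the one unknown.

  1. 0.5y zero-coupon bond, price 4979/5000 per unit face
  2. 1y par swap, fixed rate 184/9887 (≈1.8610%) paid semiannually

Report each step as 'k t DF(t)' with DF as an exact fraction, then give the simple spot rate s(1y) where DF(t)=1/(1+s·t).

step 1 [0.5y] zero: DF = P = 4979/5000 ≈ 0.995800
step 2 [1y] swap r/2=92/9887: DF=(1 − 92/9887·(0.995800))/(1+92/9887) = 1227/1250 ≈ 0.981600

1 1/2 4979/5000
2 1 1227/1250
s(1y) = (1/(1227/1250) − 1)/(1) = 23/1227 ≈ 1.8745%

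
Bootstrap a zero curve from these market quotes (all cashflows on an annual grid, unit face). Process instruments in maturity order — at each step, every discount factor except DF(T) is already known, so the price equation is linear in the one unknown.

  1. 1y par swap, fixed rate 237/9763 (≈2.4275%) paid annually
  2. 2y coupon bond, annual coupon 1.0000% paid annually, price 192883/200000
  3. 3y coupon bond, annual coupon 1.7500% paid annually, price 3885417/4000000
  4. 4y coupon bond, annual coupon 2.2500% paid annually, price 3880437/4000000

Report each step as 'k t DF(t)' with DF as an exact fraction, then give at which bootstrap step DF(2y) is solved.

1 1 9763/10000
2 2 2363/2500
3 3 576/625
4 4 4431/5000
DF(2y) is solved at step 2

step 1 [1y] swap r/1=237/9763: DF=(1 − 237/9763·(0))/(1+237/9763) = 9763/10000 ≈ 0.976300
step 2 [2y] bond c/1=1/100: DF=(192883/200000 − 1/100·(0.976300))/(1+1/100) = 2363/2500 ≈ 0.945200
step 3 [3y] bond c/1=7/400: DF=(3885417/4000000 − 7/400·(0.976300+0.945200))/(1+7/400) = 576/625 ≈ 0.921600
step 4 [4y] bond c/1=9/400: DF=(3880437/4000000 − 9/400·(0.976300+0.945200+0.921600))/(1+9/400) = 4431/5000 ≈ 0.886200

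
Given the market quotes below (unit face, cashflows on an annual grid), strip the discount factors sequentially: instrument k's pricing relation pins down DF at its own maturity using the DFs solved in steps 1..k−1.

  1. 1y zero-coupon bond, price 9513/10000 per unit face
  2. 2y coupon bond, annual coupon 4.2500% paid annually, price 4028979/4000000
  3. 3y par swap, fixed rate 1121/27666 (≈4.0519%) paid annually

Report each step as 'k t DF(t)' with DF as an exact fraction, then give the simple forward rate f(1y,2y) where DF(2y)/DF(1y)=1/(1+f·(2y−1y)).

step 1 [1y] zero: DF = P = 9513/10000 ≈ 0.951300
step 2 [2y] bond c/1=17/400: DF=(4028979/4000000 − 17/400·(0.951300))/(1+17/400) = 4637/5000 ≈ 0.927400
step 3 [3y] swap r/1=1121/27666: DF=(1 − 1121/27666·(0.951300+0.927400))/(1+1121/27666) = 8879/10000 ≈ 0.887900

1 1 9513/10000
2 2 4637/5000
3 3 8879/10000
f(1y,2y) = ((9513/10000)/(4637/5000) − 1)/(1) = 239/9274 ≈ 2.5771%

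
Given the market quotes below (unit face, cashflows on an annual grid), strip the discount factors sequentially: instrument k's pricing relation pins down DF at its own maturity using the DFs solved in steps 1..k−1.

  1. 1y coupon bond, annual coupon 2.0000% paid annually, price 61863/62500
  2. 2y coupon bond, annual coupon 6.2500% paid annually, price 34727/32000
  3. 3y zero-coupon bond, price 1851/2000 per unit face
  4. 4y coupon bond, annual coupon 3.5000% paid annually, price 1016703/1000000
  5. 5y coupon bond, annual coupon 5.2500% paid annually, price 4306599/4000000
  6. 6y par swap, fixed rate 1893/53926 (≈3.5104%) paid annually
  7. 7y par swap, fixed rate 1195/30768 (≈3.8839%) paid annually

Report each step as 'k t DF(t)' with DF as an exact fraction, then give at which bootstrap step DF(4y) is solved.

step 1 [1y] bond c/1=1/50: DF=(61863/62500 − 1/50·(0))/(1+1/50) = 1213/1250 ≈ 0.970400
step 2 [2y] bond c/1=1/16: DF=(34727/32000 − 1/16·(0.970400))/(1+1/16) = 9643/10000 ≈ 0.964300
step 3 [3y] zero: DF = P = 1851/2000 ≈ 0.925500
step 4 [4y] bond c/1=7/200: DF=(1016703/1000000 − 7/200·(0.970400+0.964300+0.925500))/(1+7/200) = 1107/1250 ≈ 0.885600
step 5 [5y] bond c/1=21/400: DF=(4306599/4000000 − 21/400·(0.970400+0.964300+0.925500+0.885600))/(1+21/400) = 8361/10000 ≈ 0.836100
step 6 [6y] swap r/1=1893/53926: DF=(1 − 1893/53926·(0.970400+0.964300+0.925500+0.885600+0.836100))/(1+1893/53926) = 8107/10000 ≈ 0.810700
step 7 [7y] swap r/1=1195/30768: DF=(1 − 1195/30768·(0.970400+0.964300+0.925500+0.885600+0.836100+0.810700))/(1+1195/30768) = 761/1000 ≈ 0.761000

1 1 1213/1250
2 2 9643/10000
3 3 1851/2000
4 4 1107/1250
5 5 8361/10000
6 6 8107/10000
7 7 761/1000
DF(4y) is solved at step 4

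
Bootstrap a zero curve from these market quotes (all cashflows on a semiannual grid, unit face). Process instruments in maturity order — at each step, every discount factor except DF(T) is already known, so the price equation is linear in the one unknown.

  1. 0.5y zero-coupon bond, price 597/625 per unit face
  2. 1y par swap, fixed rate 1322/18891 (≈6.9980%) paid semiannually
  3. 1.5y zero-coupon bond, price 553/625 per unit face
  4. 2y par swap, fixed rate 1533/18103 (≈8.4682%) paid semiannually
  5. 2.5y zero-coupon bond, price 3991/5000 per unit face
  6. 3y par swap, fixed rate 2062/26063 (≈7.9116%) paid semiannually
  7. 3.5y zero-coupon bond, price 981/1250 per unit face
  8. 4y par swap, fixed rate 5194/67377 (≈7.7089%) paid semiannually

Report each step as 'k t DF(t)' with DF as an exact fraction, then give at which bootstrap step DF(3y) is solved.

step 1 [0.5y] zero: DF = P = 597/625 ≈ 0.955200
step 2 [1y] swap r/2=661/18891: DF=(1 − 661/18891·(0.955200))/(1+661/18891) = 9339/10000 ≈ 0.933900
step 3 [1.5y] zero: DF = P = 553/625 ≈ 0.884800
step 4 [2y] swap r/2=1533/36206: DF=(1 − 1533/36206·(0.955200+0.933900+0.884800))/(1+1533/36206) = 8467/10000 ≈ 0.846700
step 5 [2.5y] zero: DF = P = 3991/5000 ≈ 0.798200
step 6 [3y] swap r/2=1031/26063: DF=(1 − 1031/26063·(0.955200+0.933900+0.884800+0.846700+0.798200))/(1+1031/26063) = 3969/5000 ≈ 0.793800
step 7 [3.5y] zero: DF = P = 981/1250 ≈ 0.784800
step 8 [4y] swap r/2=2597/67377: DF=(1 − 2597/67377·(0.955200+0.933900+0.884800+0.846700+0.798200+0.793800+0.784800))/(1+2597/67377) = 7403/10000 ≈ 0.740300

1 1/2 597/625
2 1 9339/10000
3 3/2 553/625
4 2 8467/10000
5 5/2 3991/5000
6 3 3969/5000
7 7/2 981/1250
8 4 7403/10000
DF(3y) is solved at step 6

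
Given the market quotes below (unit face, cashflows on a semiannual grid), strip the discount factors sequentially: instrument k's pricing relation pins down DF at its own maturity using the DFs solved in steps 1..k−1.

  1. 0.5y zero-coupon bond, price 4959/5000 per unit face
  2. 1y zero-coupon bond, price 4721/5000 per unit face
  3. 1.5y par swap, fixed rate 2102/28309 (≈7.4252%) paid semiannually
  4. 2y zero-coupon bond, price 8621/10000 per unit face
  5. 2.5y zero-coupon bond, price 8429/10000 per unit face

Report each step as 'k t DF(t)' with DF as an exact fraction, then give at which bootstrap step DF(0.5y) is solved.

step 1 [0.5y] zero: DF = P = 4959/5000 ≈ 0.991800
step 2 [1y] zero: DF = P = 4721/5000 ≈ 0.944200
step 3 [1.5y] swap r/2=1051/28309: DF=(1 − 1051/28309·(0.991800+0.944200))/(1+1051/28309) = 8949/10000 ≈ 0.894900
step 4 [2y] zero: DF = P = 8621/10000 ≈ 0.862100
step 5 [2.5y] zero: DF = P = 8429/10000 ≈ 0.842900

1 1/2 4959/5000
2 1 4721/5000
3 3/2 8949/10000
4 2 8621/10000
5 5/2 8429/10000
DF(0.5y) is solved at step 1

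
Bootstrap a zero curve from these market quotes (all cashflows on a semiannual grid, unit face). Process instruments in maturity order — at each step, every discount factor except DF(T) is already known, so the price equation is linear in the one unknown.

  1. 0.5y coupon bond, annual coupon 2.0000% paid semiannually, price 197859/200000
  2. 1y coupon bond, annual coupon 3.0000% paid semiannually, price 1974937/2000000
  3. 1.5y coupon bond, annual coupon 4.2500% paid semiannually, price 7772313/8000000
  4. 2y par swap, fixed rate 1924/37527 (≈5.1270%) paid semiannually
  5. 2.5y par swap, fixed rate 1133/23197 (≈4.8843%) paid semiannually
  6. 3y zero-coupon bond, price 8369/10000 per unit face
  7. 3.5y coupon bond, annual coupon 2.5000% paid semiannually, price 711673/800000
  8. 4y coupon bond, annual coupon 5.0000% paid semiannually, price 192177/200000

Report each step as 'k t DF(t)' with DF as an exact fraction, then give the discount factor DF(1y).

1 1/2 1959/2000
2 1 599/625
3 3/2 911/1000
4 2 4519/5000
5 5/2 8867/10000
6 3 8369/10000
7 7/2 811/1000
8 4 7841/10000
DF(1y) = 599/625 ≈ 0.958400

step 1 [0.5y] bond c/2=1/100: DF=(197859/200000 − 1/100·(0))/(1+1/100) = 1959/2000 ≈ 0.979500
step 2 [1y] bond c/2=3/200: DF=(1974937/2000000 − 3/200·(0.979500))/(1+3/200) = 599/625 ≈ 0.958400
step 3 [1.5y] bond c/2=17/800: DF=(7772313/8000000 − 17/800·(0.979500+0.958400))/(1+17/800) = 911/1000 ≈ 0.911000
step 4 [2y] swap r/2=962/37527: DF=(1 − 962/37527·(0.979500+0.958400+0.911000))/(1+962/37527) = 4519/5000 ≈ 0.903800
step 5 [2.5y] swap r/2=1133/46394: DF=(1 − 1133/46394·(0.979500+0.958400+0.911000+0.903800))/(1+1133/46394) = 8867/10000 ≈ 0.886700
step 6 [3y] zero: DF = P = 8369/10000 ≈ 0.836900
step 7 [3.5y] bond c/2=1/80: DF=(711673/800000 − 1/80·(0.979500+0.958400+0.911000+0.903800+0.886700+0.836900))/(1+1/80) = 811/1000 ≈ 0.811000
step 8 [4y] bond c/2=1/40: DF=(192177/200000 − 1/40·(0.979500+0.958400+0.911000+0.903800+0.886700+0.836900+0.811000))/(1+1/40) = 7841/10000 ≈ 0.784100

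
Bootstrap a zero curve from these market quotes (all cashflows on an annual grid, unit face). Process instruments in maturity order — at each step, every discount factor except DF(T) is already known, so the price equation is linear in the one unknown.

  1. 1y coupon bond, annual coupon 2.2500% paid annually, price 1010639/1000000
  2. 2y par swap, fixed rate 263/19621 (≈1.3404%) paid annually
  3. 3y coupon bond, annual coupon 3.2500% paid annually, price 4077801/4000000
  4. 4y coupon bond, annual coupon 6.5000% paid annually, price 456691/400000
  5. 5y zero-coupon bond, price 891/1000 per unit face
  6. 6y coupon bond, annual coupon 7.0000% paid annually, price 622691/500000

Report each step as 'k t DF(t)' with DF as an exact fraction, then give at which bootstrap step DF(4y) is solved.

1 1 2471/2500
2 2 9737/10000
3 3 1157/1250
4 4 4479/5000
5 5 891/1000
6 6 8581/10000
DF(4y) is solved at step 4

step 1 [1y] bond c/1=9/400: DF=(1010639/1000000 − 9/400·(0))/(1+9/400) = 2471/2500 ≈ 0.988400
step 2 [2y] swap r/1=263/19621: DF=(1 − 263/19621·(0.988400))/(1+263/19621) = 9737/10000 ≈ 0.973700
step 3 [3y] bond c/1=13/400: DF=(4077801/4000000 − 13/400·(0.988400+0.973700))/(1+13/400) = 1157/1250 ≈ 0.925600
step 4 [4y] bond c/1=13/200: DF=(456691/400000 − 13/200·(0.988400+0.973700+0.925600))/(1+13/200) = 4479/5000 ≈ 0.895800
step 5 [5y] zero: DF = P = 891/1000 ≈ 0.891000
step 6 [6y] bond c/1=7/100: DF=(622691/500000 − 7/100·(0.988400+0.973700+0.925600+0.895800+0.891000))/(1+7/100) = 8581/10000 ≈ 0.858100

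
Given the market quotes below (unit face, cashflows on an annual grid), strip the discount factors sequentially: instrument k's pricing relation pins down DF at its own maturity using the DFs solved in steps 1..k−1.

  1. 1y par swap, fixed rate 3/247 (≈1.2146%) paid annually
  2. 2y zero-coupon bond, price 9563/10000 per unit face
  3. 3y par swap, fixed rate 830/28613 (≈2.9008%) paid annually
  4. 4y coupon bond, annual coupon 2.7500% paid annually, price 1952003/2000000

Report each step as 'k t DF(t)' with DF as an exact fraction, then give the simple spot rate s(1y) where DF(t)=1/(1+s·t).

step 1 [1y] swap r/1=3/247: DF=(1 − 3/247·(0))/(1+3/247) = 247/250 ≈ 0.988000
step 2 [2y] zero: DF = P = 9563/10000 ≈ 0.956300
step 3 [3y] swap r/1=830/28613: DF=(1 − 830/28613·(0.988000+0.956300))/(1+830/28613) = 917/1000 ≈ 0.917000
step 4 [4y] bond c/1=11/400: DF=(1952003/2000000 − 11/400·(0.988000+0.956300+0.917000))/(1+11/400) = 8733/10000 ≈ 0.873300

1 1 247/250
2 2 9563/10000
3 3 917/1000
4 4 8733/10000
s(1y) = (1/(247/250) − 1)/(1) = 3/247 ≈ 1.2146%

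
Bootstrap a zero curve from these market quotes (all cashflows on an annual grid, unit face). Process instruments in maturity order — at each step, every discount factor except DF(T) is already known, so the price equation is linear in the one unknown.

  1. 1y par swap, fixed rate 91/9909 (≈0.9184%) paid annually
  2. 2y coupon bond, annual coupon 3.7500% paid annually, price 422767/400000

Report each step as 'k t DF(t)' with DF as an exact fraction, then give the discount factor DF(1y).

1 1 9909/10000
2 2 9829/10000
DF(1y) = 9909/10000 ≈ 0.990900

step 1 [1y] swap r/1=91/9909: DF=(1 − 91/9909·(0))/(1+91/9909) = 9909/10000 ≈ 0.990900
step 2 [2y] bond c/1=3/80: DF=(422767/400000 − 3/80·(0.990900))/(1+3/80) = 9829/10000 ≈ 0.982900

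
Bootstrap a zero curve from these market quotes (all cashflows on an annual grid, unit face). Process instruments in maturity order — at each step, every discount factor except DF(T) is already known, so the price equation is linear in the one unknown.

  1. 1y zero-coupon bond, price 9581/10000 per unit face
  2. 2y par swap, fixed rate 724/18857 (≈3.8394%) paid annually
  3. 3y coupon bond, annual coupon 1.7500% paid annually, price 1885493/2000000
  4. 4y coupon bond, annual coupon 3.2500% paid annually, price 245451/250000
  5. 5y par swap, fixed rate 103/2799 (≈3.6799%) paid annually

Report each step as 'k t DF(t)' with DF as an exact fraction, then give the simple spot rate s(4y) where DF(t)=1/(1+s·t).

1 1 9581/10000
2 2 2319/2500
3 3 8941/10000
4 4 4317/5000
5 5 522/625
s(4y) = (1/(4317/5000) − 1)/(4) = 683/17268 ≈ 3.9553%

step 1 [1y] zero: DF = P = 9581/10000 ≈ 0.958100
step 2 [2y] swap r/1=724/18857: DF=(1 − 724/18857·(0.958100))/(1+724/18857) = 2319/2500 ≈ 0.927600
step 3 [3y] bond c/1=7/400: DF=(1885493/2000000 − 7/400·(0.958100+0.927600))/(1+7/400) = 8941/10000 ≈ 0.894100
step 4 [4y] bond c/1=13/400: DF=(245451/250000 − 13/400·(0.958100+0.927600+0.894100))/(1+13/400) = 4317/5000 ≈ 0.863400
step 5 [5y] swap r/1=103/2799: DF=(1 − 103/2799·(0.958100+0.927600+0.894100+0.863400))/(1+103/2799) = 522/625 ≈ 0.835200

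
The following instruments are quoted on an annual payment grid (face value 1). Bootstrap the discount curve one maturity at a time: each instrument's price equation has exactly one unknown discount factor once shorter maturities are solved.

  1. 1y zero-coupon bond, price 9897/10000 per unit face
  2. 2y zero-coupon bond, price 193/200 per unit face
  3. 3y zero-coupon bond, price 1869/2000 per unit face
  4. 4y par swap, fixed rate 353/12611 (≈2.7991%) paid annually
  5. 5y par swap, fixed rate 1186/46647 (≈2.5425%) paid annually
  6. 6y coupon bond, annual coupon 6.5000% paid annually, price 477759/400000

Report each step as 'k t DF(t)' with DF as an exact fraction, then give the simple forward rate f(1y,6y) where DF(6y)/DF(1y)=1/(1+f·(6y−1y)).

1 1 9897/10000
2 2 193/200
3 3 1869/2000
4 4 8941/10000
5 5 4407/5000
6 6 523/625
f(1y,6y) = ((9897/10000)/(523/625) − 1)/(5) = 1529/41840 ≈ 3.6544%

step 1 [1y] zero: DF = P = 9897/10000 ≈ 0.989700
step 2 [2y] zero: DF = P = 193/200 ≈ 0.965000
step 3 [3y] zero: DF = P = 1869/2000 ≈ 0.934500
step 4 [4y] swap r/1=353/12611: DF=(1 − 353/12611·(0.989700+0.965000+0.934500))/(1+353/12611) = 8941/10000 ≈ 0.894100
step 5 [5y] swap r/1=1186/46647: DF=(1 − 1186/46647·(0.989700+0.965000+0.934500+0.894100))/(1+1186/46647) = 4407/5000 ≈ 0.881400
step 6 [6y] bond c/1=13/200: DF=(477759/400000 − 13/200·(0.989700+0.965000+0.934500+0.894100+0.881400))/(1+13/200) = 523/625 ≈ 0.836800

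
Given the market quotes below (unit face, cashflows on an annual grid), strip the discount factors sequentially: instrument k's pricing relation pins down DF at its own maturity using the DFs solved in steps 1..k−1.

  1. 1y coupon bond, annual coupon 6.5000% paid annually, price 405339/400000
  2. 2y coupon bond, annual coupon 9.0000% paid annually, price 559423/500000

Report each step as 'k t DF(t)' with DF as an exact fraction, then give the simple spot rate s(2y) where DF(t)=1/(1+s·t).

1 1 1903/2000
2 2 9479/10000
s(2y) = (1/(9479/10000) − 1)/(2) = 521/18958 ≈ 2.7482%

step 1 [1y] bond c/1=13/200: DF=(405339/400000 − 13/200·(0))/(1+13/200) = 1903/2000 ≈ 0.951500
step 2 [2y] bond c/1=9/100: DF=(559423/500000 − 9/100·(0.951500))/(1+9/100) = 9479/10000 ≈ 0.947900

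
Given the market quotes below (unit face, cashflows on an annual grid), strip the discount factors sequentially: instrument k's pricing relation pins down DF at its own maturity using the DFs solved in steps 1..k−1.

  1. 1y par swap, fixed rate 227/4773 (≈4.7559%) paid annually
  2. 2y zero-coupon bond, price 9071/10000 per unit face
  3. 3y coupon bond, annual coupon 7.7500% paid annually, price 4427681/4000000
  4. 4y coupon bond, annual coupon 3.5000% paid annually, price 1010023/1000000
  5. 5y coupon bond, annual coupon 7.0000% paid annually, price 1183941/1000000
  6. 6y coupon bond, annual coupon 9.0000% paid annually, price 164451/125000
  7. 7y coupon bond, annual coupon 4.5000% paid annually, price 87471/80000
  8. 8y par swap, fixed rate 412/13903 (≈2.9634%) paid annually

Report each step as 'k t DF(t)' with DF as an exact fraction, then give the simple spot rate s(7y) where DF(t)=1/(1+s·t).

1 1 4773/5000
2 2 9071/10000
3 3 4467/5000
4 4 8827/10000
5 5 1737/2000
6 6 8349/10000
7 7 8163/10000
8 8 397/500
s(7y) = (1/(8163/10000) − 1)/(7) = 1837/57141 ≈ 3.2149%

step 1 [1y] swap r/1=227/4773: DF=(1 − 227/4773·(0))/(1+227/4773) = 4773/5000 ≈ 0.954600
step 2 [2y] zero: DF = P = 9071/10000 ≈ 0.907100
step 3 [3y] bond c/1=31/400: DF=(4427681/4000000 − 31/400·(0.954600+0.907100))/(1+31/400) = 4467/5000 ≈ 0.893400
step 4 [4y] bond c/1=7/200: DF=(1010023/1000000 − 7/200·(0.954600+0.907100+0.893400))/(1+7/200) = 8827/10000 ≈ 0.882700
step 5 [5y] bond c/1=7/100: DF=(1183941/1000000 − 7/100·(0.954600+0.907100+0.893400+0.882700))/(1+7/100) = 1737/2000 ≈ 0.868500
step 6 [6y] bond c/1=9/100: DF=(164451/125000 − 9/100·(0.954600+0.907100+0.893400+0.882700+0.868500))/(1+9/100) = 8349/10000 ≈ 0.834900
step 7 [7y] bond c/1=9/200: DF=(87471/80000 − 9/200·(0.954600+0.907100+0.893400+0.882700+0.868500+0.834900))/(1+9/200) = 8163/10000 ≈ 0.816300
step 8 [8y] swap r/1=412/13903: DF=(1 − 412/13903·(0.954600+0.907100+0.893400+0.882700+0.868500+0.834900+0.816300))/(1+412/13903) = 397/500 ≈ 0.794000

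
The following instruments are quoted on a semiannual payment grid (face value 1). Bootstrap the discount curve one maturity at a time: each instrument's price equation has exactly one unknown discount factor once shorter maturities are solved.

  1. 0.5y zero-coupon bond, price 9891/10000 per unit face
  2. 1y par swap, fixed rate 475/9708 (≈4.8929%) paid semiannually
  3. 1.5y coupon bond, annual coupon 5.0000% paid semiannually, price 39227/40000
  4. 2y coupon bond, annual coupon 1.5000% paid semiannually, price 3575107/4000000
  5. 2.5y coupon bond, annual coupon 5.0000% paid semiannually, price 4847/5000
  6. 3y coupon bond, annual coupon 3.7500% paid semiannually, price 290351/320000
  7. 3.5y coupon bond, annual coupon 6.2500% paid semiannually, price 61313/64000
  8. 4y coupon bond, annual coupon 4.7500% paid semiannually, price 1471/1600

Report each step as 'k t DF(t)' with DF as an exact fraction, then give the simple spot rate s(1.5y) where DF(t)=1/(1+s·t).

step 1 [0.5y] zero: DF = P = 9891/10000 ≈ 0.989100
step 2 [1y] swap r/2=475/19416: DF=(1 − 475/19416·(0.989100))/(1+475/19416) = 381/400 ≈ 0.952500
step 3 [1.5y] bond c/2=1/40: DF=(39227/40000 − 1/40·(0.989100+0.952500))/(1+1/40) = 4547/5000 ≈ 0.909400
step 4 [2y] bond c/2=3/400: DF=(3575107/4000000 − 3/400·(0.989100+0.952500+0.909400))/(1+3/400) = 8659/10000 ≈ 0.865900
step 5 [2.5y] bond c/2=1/40: DF=(4847/5000 − 1/40·(0.989100+0.952500+0.909400+0.865900))/(1+1/40) = 8551/10000 ≈ 0.855100
step 6 [3y] bond c/2=3/160: DF=(290351/320000 − 3/160·(0.989100+0.952500+0.909400+0.865900+0.855100))/(1+3/160) = 1613/2000 ≈ 0.806500
step 7 [3.5y] bond c/2=1/32: DF=(61313/64000 − 1/32·(0.989100+0.952500+0.909400+0.865900+0.855100+0.806500))/(1+1/32) = 383/500 ≈ 0.766000
step 8 [4y] bond c/2=19/800: DF=(1471/1600 − 19/800·(0.989100+0.952500+0.909400+0.865900+0.855100+0.806500+0.766000))/(1+19/800) = 1511/2000 ≈ 0.755500

1 1/2 9891/10000
2 1 381/400
3 3/2 4547/5000
4 2 8659/10000
5 5/2 8551/10000
6 3 1613/2000
7 7/2 383/500
8 4 1511/2000
s(1.5y) = (1/(4547/5000) − 1)/(3/2) = 302/4547 ≈ 6.6417%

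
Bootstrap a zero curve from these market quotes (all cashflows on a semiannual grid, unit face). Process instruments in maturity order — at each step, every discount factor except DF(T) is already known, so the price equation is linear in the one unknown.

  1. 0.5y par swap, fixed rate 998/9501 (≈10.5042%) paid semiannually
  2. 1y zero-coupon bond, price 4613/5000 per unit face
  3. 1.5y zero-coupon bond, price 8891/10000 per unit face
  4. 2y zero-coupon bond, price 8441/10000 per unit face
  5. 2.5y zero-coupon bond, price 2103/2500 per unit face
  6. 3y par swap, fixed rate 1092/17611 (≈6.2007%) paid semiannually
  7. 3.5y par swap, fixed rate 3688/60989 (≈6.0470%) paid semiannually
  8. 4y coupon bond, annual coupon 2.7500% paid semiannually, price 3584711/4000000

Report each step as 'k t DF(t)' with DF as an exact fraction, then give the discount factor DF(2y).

step 1 [0.5y] swap r/2=499/9501: DF=(1 − 499/9501·(0))/(1+499/9501) = 9501/10000 ≈ 0.950100
step 2 [1y] zero: DF = P = 4613/5000 ≈ 0.922600
step 3 [1.5y] zero: DF = P = 8891/10000 ≈ 0.889100
step 4 [2y] zero: DF = P = 8441/10000 ≈ 0.844100
step 5 [2.5y] zero: DF = P = 2103/2500 ≈ 0.841200
step 6 [3y] swap r/2=546/17611: DF=(1 − 546/17611·(0.950100+0.922600+0.889100+0.844100+0.841200))/(1+546/17611) = 4181/5000 ≈ 0.836200
step 7 [3.5y] swap r/2=1844/60989: DF=(1 − 1844/60989·(0.950100+0.922600+0.889100+0.844100+0.841200+0.836200))/(1+1844/60989) = 2039/2500 ≈ 0.815600
step 8 [4y] bond c/2=11/800: DF=(3584711/4000000 − 11/800·(0.950100+0.922600+0.889100+0.844100+0.841200+0.836200+0.815600))/(1+11/800) = 8013/10000 ≈ 0.801300

1 1/2 9501/10000
2 1 4613/5000
3 3/2 8891/10000
4 2 8441/10000
5 5/2 2103/2500
6 3 4181/5000
7 7/2 2039/2500
8 4 8013/10000
DF(2y) = 8441/10000 ≈ 0.844100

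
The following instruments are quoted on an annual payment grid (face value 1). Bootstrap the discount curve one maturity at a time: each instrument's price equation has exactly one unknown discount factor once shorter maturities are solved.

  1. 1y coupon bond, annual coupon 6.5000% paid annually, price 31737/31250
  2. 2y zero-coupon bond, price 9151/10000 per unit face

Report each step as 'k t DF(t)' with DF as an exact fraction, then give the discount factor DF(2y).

step 1 [1y] bond c/1=13/200: DF=(31737/31250 − 13/200·(0))/(1+13/200) = 596/625 ≈ 0.953600
step 2 [2y] zero: DF = P = 9151/10000 ≈ 0.915100

1 1 596/625
2 2 9151/10000
DF(2y) = 9151/10000 ≈ 0.915100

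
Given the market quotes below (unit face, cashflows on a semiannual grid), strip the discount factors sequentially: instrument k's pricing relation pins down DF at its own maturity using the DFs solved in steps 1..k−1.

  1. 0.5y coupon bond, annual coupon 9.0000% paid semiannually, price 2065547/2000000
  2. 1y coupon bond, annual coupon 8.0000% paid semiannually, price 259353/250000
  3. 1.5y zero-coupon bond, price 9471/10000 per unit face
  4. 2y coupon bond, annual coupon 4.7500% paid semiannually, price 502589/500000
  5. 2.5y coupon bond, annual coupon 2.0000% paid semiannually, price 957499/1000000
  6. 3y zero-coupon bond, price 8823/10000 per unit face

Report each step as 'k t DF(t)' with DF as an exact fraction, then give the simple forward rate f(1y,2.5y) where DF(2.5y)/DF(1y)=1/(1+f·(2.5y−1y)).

step 1 [0.5y] bond c/2=9/200: DF=(2065547/2000000 − 9/200·(0))/(1+9/200) = 9883/10000 ≈ 0.988300
step 2 [1y] bond c/2=1/25: DF=(259353/250000 − 1/25·(0.988300))/(1+1/25) = 1919/2000 ≈ 0.959500
step 3 [1.5y] zero: DF = P = 9471/10000 ≈ 0.947100
step 4 [2y] bond c/2=19/800: DF=(502589/500000 − 19/800·(0.988300+0.959500+0.947100))/(1+19/800) = 9147/10000 ≈ 0.914700
step 5 [2.5y] bond c/2=1/100: DF=(957499/1000000 − 1/100·(0.988300+0.959500+0.947100+0.914700))/(1+1/100) = 9103/10000 ≈ 0.910300
step 6 [3y] zero: DF = P = 8823/10000 ≈ 0.882300

1 1/2 9883/10000
2 1 1919/2000
3 3/2 9471/10000
4 2 9147/10000
5 5/2 9103/10000
6 3 8823/10000
f(1y,2.5y) = ((1919/2000)/(9103/10000) − 1)/(3/2) = 328/9103 ≈ 3.6032%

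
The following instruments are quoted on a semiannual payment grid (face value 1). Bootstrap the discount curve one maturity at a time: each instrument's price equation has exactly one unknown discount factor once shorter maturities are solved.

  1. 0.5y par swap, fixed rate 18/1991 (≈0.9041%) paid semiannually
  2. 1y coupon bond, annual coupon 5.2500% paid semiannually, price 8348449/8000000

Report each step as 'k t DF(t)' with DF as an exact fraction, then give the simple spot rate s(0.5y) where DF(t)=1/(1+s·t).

1 1/2 1991/2000
2 1 4957/5000
s(0.5y) = (1/(1991/2000) − 1)/(1/2) = 18/1991 ≈ 0.9041%

step 1 [0.5y] swap r/2=9/1991: DF=(1 − 9/1991·(0))/(1+9/1991) = 1991/2000 ≈ 0.995500
step 2 [1y] bond c/2=21/800: DF=(8348449/8000000 − 21/800·(0.995500))/(1+21/800) = 4957/5000 ≈ 0.991400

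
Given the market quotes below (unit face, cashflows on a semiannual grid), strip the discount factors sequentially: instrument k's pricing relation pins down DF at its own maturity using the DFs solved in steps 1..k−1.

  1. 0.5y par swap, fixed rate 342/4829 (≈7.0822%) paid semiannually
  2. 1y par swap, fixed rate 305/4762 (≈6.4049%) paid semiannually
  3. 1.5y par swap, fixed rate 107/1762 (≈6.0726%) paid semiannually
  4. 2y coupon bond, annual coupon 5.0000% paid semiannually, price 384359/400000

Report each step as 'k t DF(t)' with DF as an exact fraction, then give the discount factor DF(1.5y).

step 1 [0.5y] swap r/2=171/4829: DF=(1 − 171/4829·(0))/(1+171/4829) = 4829/5000 ≈ 0.965800
step 2 [1y] swap r/2=305/9524: DF=(1 − 305/9524·(0.965800))/(1+305/9524) = 939/1000 ≈ 0.939000
step 3 [1.5y] swap r/2=107/3524: DF=(1 − 107/3524·(0.965800+0.939000))/(1+107/3524) = 1143/1250 ≈ 0.914400
step 4 [2y] bond c/2=1/40: DF=(384359/400000 − 1/40·(0.965800+0.939000+0.914400))/(1+1/40) = 8687/10000 ≈ 0.868700

1 1/2 4829/5000
2 1 939/1000
3 3/2 1143/1250
4 2 8687/10000
DF(1.5y) = 1143/1250 ≈ 0.914400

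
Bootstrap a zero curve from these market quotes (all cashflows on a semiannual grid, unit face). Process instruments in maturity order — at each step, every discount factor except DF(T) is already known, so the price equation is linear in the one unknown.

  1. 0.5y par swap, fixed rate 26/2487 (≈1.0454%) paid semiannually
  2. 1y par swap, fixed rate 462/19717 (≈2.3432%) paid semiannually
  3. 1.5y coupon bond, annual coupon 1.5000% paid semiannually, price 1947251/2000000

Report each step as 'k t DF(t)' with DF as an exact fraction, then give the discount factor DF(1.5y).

step 1 [0.5y] swap r/2=13/2487: DF=(1 − 13/2487·(0))/(1+13/2487) = 2487/2500 ≈ 0.994800
step 2 [1y] swap r/2=231/19717: DF=(1 − 231/19717·(0.994800))/(1+231/19717) = 9769/10000 ≈ 0.976900
step 3 [1.5y] bond c/2=3/400: DF=(1947251/2000000 − 3/400·(0.994800+0.976900))/(1+3/400) = 9517/10000 ≈ 0.951700

1 1/2 2487/2500
2 1 9769/10000
3 3/2 9517/10000
DF(1.5y) = 9517/10000 ≈ 0.951700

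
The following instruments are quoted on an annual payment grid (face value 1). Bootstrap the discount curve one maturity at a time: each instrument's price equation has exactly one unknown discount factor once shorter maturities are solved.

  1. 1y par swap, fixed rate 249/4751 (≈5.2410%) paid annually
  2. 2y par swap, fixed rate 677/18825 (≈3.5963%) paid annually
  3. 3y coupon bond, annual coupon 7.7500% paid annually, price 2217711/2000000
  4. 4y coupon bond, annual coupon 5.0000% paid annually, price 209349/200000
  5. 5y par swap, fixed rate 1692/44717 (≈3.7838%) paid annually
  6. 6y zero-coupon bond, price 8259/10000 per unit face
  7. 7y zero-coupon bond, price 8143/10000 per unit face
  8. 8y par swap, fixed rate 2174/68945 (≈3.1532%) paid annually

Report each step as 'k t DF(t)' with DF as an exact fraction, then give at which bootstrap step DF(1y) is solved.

1 1 4751/5000
2 2 9323/10000
3 3 8937/10000
4 4 8647/10000
5 5 2077/2500
6 6 8259/10000
7 7 8143/10000
8 8 3913/5000
DF(1y) is solved at step 1

step 1 [1y] swap r/1=249/4751: DF=(1 − 249/4751·(0))/(1+249/4751) = 4751/5000 ≈ 0.950200
step 2 [2y] swap r/1=677/18825: DF=(1 − 677/18825·(0.950200))/(1+677/18825) = 9323/10000 ≈ 0.932300
step 3 [3y] bond c/1=31/400: DF=(2217711/2000000 − 31/400·(0.950200+0.932300))/(1+31/400) = 8937/10000 ≈ 0.893700
step 4 [4y] bond c/1=1/20: DF=(209349/200000 − 1/20·(0.950200+0.932300+0.893700))/(1+1/20) = 8647/10000 ≈ 0.864700
step 5 [5y] swap r/1=1692/44717: DF=(1 − 1692/44717·(0.950200+0.932300+0.893700+0.864700))/(1+1692/44717) = 2077/2500 ≈ 0.830800
step 6 [6y] zero: DF = P = 8259/10000 ≈ 0.825900
step 7 [7y] zero: DF = P = 8143/10000 ≈ 0.814300
step 8 [8y] swap r/1=2174/68945: DF=(1 − 2174/68945·(0.950200+0.932300+0.893700+0.864700+0.830800+0.825900+0.814300))/(1+2174/68945) = 3913/5000 ≈ 0.782600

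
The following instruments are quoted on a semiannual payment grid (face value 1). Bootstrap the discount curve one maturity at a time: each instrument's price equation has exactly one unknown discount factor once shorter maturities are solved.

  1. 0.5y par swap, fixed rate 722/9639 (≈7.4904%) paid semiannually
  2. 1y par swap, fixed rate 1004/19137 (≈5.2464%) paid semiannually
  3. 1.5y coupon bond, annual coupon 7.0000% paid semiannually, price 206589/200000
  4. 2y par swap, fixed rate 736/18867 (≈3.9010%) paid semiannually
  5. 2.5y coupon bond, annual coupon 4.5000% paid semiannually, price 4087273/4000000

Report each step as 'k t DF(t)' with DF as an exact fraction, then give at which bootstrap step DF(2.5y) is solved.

step 1 [0.5y] swap r/2=361/9639: DF=(1 − 361/9639·(0))/(1+361/9639) = 9639/10000 ≈ 0.963900
step 2 [1y] swap r/2=502/19137: DF=(1 − 502/19137·(0.963900))/(1+502/19137) = 4749/5000 ≈ 0.949800
step 3 [1.5y] bond c/2=7/200: DF=(206589/200000 − 7/200·(0.963900+0.949800))/(1+7/200) = 9333/10000 ≈ 0.933300
step 4 [2y] swap r/2=368/18867: DF=(1 − 368/18867·(0.963900+0.949800+0.933300))/(1+368/18867) = 579/625 ≈ 0.926400
step 5 [2.5y] bond c/2=9/400: DF=(4087273/4000000 − 9/400·(0.963900+0.949800+0.933300+0.926400))/(1+9/400) = 9163/10000 ≈ 0.916300

1 1/2 9639/10000
2 1 4749/5000
3 3/2 9333/10000
4 2 579/625
5 5/2 9163/10000
DF(2.5y) is solved at step 5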